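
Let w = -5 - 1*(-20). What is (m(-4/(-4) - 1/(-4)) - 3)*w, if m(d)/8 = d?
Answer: 105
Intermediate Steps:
m(d) = 8*d
w = 15 (w = -5 + 20 = 15)
(m(-4/(-4) - 1/(-4)) - 3)*w = (8*(-4/(-4) - 1/(-4)) - 3)*15 = (8*(-4*(-¼) - 1*(-¼)) - 3)*15 = (8*(1 + ¼) - 3)*15 = (8*(5/4) - 3)*15 = (10 - 3)*15 = 7*15 = 105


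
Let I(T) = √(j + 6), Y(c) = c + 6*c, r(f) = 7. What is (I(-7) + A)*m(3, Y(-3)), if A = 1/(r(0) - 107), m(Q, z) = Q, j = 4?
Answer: -3/100 + 3*√10 ≈ 9.4568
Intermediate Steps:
Y(c) = 7*c
I(T) = √10 (I(T) = √(4 + 6) = √10)
A = -1/100 (A = 1/(7 - 107) = 1/(-100) = -1/100 ≈ -0.010000)
(I(-7) + A)*m(3, Y(-3)) = (√10 - 1/100)*3 = (-1/100 + √10)*3 = -3/100 + 3*√10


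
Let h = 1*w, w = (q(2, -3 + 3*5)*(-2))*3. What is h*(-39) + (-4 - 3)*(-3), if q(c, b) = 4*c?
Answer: 1893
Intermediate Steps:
w = -48 (w = ((4*2)*(-2))*3 = (8*(-2))*3 = -16*3 = -48)
h = -48 (h = 1*(-48) = -48)
h*(-39) + (-4 - 3)*(-3) = -48*(-39) + (-4 - 3)*(-3) = 1872 - 7*(-3) = 1872 + 21 = 1893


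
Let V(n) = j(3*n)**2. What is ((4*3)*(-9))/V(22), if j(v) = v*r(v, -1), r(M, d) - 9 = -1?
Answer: -3/7744 ≈ -0.00038740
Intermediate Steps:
r(M, d) = 8 (r(M, d) = 9 - 1 = 8)
j(v) = 8*v (j(v) = v*8 = 8*v)
V(n) = 576*n**2 (V(n) = (8*(3*n))**2 = (24*n)**2 = 576*n**2)
((4*3)*(-9))/V(22) = ((4*3)*(-9))/((576*22**2)) = (12*(-9))/((576*484)) = -108/278784 = -108*1/278784 = -3/7744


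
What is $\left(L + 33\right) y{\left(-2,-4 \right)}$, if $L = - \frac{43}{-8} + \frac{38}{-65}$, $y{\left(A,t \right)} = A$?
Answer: $- \frac{19651}{260} \approx -75.581$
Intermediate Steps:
$L = \frac{2491}{520}$ ($L = \left(-43\right) \left(- \frac{1}{8}\right) + 38 \left(- \frac{1}{65}\right) = \frac{43}{8} - \frac{38}{65} = \frac{2491}{520} \approx 4.7904$)
$\left(L + 33\right) y{\left(-2,-4 \right)} = \left(\frac{2491}{520} + 33\right) \left(-2\right) = \frac{19651}{520} \left(-2\right) = - \frac{19651}{260}$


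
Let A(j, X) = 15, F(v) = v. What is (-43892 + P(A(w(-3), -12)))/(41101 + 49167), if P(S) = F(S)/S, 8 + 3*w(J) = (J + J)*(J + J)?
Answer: -43891/90268 ≈ -0.48623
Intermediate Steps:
w(J) = -8/3 + 4*J²/3 (w(J) = -8/3 + ((J + J)*(J + J))/3 = -8/3 + ((2*J)*(2*J))/3 = -8/3 + (4*J²)/3 = -8/3 + 4*J²/3)
P(S) = 1 (P(S) = S/S = 1)
(-43892 + P(A(w(-3), -12)))/(41101 + 49167) = (-43892 + 1)/(41101 + 49167) = -43891/90268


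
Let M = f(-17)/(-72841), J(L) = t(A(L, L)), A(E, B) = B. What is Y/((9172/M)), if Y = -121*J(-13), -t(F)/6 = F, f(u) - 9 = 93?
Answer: 240669/167024413 ≈ 0.0014409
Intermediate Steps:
f(u) = 102 (f(u) = 9 + 93 = 102)
t(F) = -6*F
J(L) = -6*L
M = -102/72841 (M = 102/(-72841) = 102*(-1/72841) = -102/72841 ≈ -0.0014003)
Y = -9438 (Y = -(-726)*(-13) = -121*78 = -9438)
Y/((9172/M)) = -9438/(9172/(-102/72841)) = -9438/(9172*(-72841/102)) = -9438/(-334048826/51) = -9438*(-51/334048826) = 240669/167024413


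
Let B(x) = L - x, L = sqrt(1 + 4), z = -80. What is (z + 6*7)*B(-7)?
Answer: -266 - 38*sqrt(5) ≈ -350.97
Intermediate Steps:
L = sqrt(5) ≈ 2.2361
B(x) = sqrt(5) - x
(z + 6*7)*B(-7) = (-80 + 6*7)*(sqrt(5) - 1*(-7)) = (-80 + 42)*(sqrt(5) + 7) = -38*(7 + sqrt(5)) = -266 - 38*sqrt(5)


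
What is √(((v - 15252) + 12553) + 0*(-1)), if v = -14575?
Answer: I*√17274 ≈ 131.43*I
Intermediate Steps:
√(((v - 15252) + 12553) + 0*(-1)) = √(((-14575 - 15252) + 12553) + 0*(-1)) = √((-29827 + 12553) + 0) = √(-17274 + 0) = √(-17274) = I*√17274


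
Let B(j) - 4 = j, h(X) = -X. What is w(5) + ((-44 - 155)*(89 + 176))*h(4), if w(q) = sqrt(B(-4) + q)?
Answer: 210940 + sqrt(5) ≈ 2.1094e+5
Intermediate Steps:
B(j) = 4 + j
w(q) = sqrt(q) (w(q) = sqrt((4 - 4) + q) = sqrt(0 + q) = sqrt(q))
w(5) + ((-44 - 155)*(89 + 176))*h(4) = sqrt(5) + ((-44 - 155)*(89 + 176))*(-1*4) = sqrt(5) - 199*265*(-4) = sqrt(5) - 52735*(-4) = sqrt(5) + 210940 = 210940 + sqrt(5)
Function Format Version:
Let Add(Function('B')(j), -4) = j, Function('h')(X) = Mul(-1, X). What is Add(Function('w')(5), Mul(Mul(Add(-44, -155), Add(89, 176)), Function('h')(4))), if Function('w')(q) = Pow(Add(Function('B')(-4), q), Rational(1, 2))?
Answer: Add(210940, Pow(5, Rational(1, 2))) ≈ 2.1094e+5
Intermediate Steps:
Function('B')(j) = Add(4, j)
Function('w')(q) = Pow(q, Rational(1, 2)) (Function('w')(q) = Pow(Add(Add(4, -4), q), Rational(1, 2)) = Pow(Add(0, q), Rational(1, 2)) = Pow(q, Rational(1, 2)))
Add(Function('w')(5), Mul(Mul(Add(-44, -155), Add(89, 176)), Function('h')(4))) = Add(Pow(5, Rational(1, 2)), Mul(Mul(Add(-44, -155), Add(89, 176)), Mul(-1, 4))) = Add(Pow(5, Rational(1, 2)), Mul(Mul(-199, 265), -4)) = Add(Pow(5, Rational(1, 2)), Mul(-52735, -4)) = Add(Pow(5, Rational(1, 2)), 210940) = Add(210940, Pow(5, Rational(1, 2)))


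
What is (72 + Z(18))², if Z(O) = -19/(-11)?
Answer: 657721/121 ≈ 5435.7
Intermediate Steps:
Z(O) = 19/11 (Z(O) = -19*(-1/11) = 19/11)
(72 + Z(18))² = (72 + 19/11)² = (811/11)² = 657721/121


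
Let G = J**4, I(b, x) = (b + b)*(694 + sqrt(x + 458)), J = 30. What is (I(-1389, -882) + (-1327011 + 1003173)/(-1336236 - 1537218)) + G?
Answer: -535387642215/478909 - 5556*I*sqrt(106) ≈ -1.1179e+6 - 57203.0*I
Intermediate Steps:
I(b, x) = 2*b*(694 + sqrt(458 + x)) (I(b, x) = (2*b)*(694 + sqrt(458 + x)) = 2*b*(694 + sqrt(458 + x)))
G = 810000 (G = 30**4 = 810000)
(I(-1389, -882) + (-1327011 + 1003173)/(-1336236 - 1537218)) + G = (2*(-1389)*(694 + sqrt(458 - 882)) + (-1327011 + 1003173)/(-1336236 - 1537218)) + 810000 = (2*(-1389)*(694 + sqrt(-424)) - 323838/(-2873454)) + 810000 = (2*(-1389)*(694 + 2*I*sqrt(106)) - 323838*(-1/2873454)) + 810000 = ((-1927932 - 5556*I*sqrt(106)) + 53973/478909) + 810000 = (-923303932215/478909 - 5556*I*sqrt(106)) + 810000 = -535387642215/478909 - 5556*I*sqrt(106)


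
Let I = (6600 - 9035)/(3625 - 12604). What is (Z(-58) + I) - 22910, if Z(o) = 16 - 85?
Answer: -206326006/8979 ≈ -22979.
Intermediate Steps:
I = 2435/8979 (I = -2435/(-8979) = -2435*(-1/8979) = 2435/8979 ≈ 0.27119)
Z(o) = -69
(Z(-58) + I) - 22910 = (-69 + 2435/8979) - 22910 = -617116/8979 - 22910 = -206326006/8979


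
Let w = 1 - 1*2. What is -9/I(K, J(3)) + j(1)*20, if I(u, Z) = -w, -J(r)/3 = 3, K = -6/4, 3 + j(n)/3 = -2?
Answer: -309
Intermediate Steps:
j(n) = -15 (j(n) = -9 + 3*(-2) = -9 - 6 = -15)
w = -1 (w = 1 - 2 = -1)
K = -3/2 (K = -6*¼ = -3/2 ≈ -1.5000)
J(r) = -9 (J(r) = -3*3 = -9)
I(u, Z) = 1 (I(u, Z) = -1*(-1) = 1)
-9/I(K, J(3)) + j(1)*20 = -9/1 - 15*20 = -9*1 - 300 = -9 - 300 = -309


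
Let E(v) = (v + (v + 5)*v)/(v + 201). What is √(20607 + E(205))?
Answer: √3414336982/406 ≈ 143.92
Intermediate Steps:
E(v) = (v + v*(5 + v))/(201 + v) (E(v) = (v + (5 + v)*v)/(201 + v) = (v + v*(5 + v))/(201 + v))
√(20607 + E(205)) = √(20607 + 205*(6 + 205)/(201 + 205)) = √(20607 + 205*211/406) = √(20607 + 205*(1/406)*211) = √(20607 + 43255/406) = √(8409697/406) = √3414336982/406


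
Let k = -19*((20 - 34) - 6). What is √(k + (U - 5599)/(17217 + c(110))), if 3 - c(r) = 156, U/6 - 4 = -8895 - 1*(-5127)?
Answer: √3060208938/2844 ≈ 19.451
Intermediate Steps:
U = -22584 (U = 24 + 6*(-8895 - 1*(-5127)) = 24 + 6*(-8895 + 5127) = 24 + 6*(-3768) = 24 - 22608 = -22584)
c(r) = -153 (c(r) = 3 - 1*156 = 3 - 156 = -153)
k = 380 (k = -19*(-14 - 6) = -19*(-20) = 380)
√(k + (U - 5599)/(17217 + c(110))) = √(380 + (-22584 - 5599)/(17217 - 153)) = √(380 - 28183/17064) = √(6456137/17064) = √3060208938/2844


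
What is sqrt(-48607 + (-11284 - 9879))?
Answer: I*sqrt(69770) ≈ 264.14*I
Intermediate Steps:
sqrt(-48607 + (-11284 - 9879)) = sqrt(-48607 - 21163) = sqrt(-69770) = I*sqrt(69770)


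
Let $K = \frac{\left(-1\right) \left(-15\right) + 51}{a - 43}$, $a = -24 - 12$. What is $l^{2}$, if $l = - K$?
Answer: $\frac{4356}{6241} \approx 0.69796$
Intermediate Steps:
$a = -36$
$K = - \frac{66}{79}$ ($K = \frac{\left(-1\right) \left(-15\right) + 51}{-36 - 43} = \frac{15 + 51}{-79} = 66 \left(- \frac{1}{79}\right) = - \frac{66}{79} \approx -0.83544$)
$l = \frac{66}{79}$ ($l = \left(-1\right) \left(- \frac{66}{79}\right) = \frac{66}{79} \approx 0.83544$)
$l^{2} = \left(\frac{66}{79}\right)^{2} = \frac{4356}{6241}$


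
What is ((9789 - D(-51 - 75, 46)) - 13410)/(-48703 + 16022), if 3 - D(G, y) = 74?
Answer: 3550/32681 ≈ 0.10863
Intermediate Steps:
D(G, y) = -71 (D(G, y) = 3 - 1*74 = 3 - 74 = -71)
((9789 - D(-51 - 75, 46)) - 13410)/(-48703 + 16022) = ((9789 - 1*(-71)) - 13410)/(-48703 + 16022) = ((9789 + 71) - 13410)/(-32681) = (9860 - 13410)*(-1/32681) = -3550*(-1/32681) = 3550/32681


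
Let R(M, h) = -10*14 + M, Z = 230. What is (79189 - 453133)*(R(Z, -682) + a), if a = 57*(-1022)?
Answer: 21750078816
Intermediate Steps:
R(M, h) = -140 + M
a = -58254
(79189 - 453133)*(R(Z, -682) + a) = (79189 - 453133)*((-140 + 230) - 58254) = -373944*(90 - 58254) = -373944*(-58164) = 21750078816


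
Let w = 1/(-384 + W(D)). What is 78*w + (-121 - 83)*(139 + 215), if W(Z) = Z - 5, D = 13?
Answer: -13576647/188 ≈ -72216.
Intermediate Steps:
W(Z) = -5 + Z
w = -1/376 (w = 1/(-384 + (-5 + 13)) = 1/(-384 + 8) = 1/(-376) = -1/376 ≈ -0.0026596)
78*w + (-121 - 83)*(139 + 215) = 78*(-1/376) + (-121 - 83)*(139 + 215) = -39/188 - 204*354 = -39/188 - 72216 = -13576647/188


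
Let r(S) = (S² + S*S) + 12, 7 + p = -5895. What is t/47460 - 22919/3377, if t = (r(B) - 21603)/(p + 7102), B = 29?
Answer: -1305350120693/192326904000 ≈ -6.7871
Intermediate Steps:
p = -5902 (p = -7 - 5895 = -5902)
r(S) = 12 + 2*S² (r(S) = (S² + S²) + 12 = 2*S² + 12 = 12 + 2*S²)
t = -19909/1200 (t = ((12 + 2*29²) - 21603)/(-5902 + 7102) = ((12 + 2*841) - 21603)/1200 = ((12 + 1682) - 21603)*(1/1200) = (1694 - 21603)*(1/1200) = -19909*1/1200 = -19909/1200 ≈ -16.591)
t/47460 - 22919/3377 = -19909/1200/47460 - 22919/3377 = -19909/1200*1/47460 - 22919*1/3377 = -19909/56952000 - 22919/3377 = -1305350120693/192326904000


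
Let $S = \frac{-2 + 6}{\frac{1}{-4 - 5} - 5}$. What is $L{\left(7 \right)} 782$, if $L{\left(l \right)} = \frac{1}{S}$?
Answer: $- \frac{8993}{9} \approx -999.22$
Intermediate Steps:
$S = - \frac{18}{23}$ ($S = \frac{4}{\frac{1}{-9} - 5} = \frac{4}{- \frac{1}{9} - 5} = \frac{4}{- \frac{46}{9}} = 4 \left(- \frac{9}{46}\right) = - \frac{18}{23} \approx -0.78261$)
$L{\left(l \right)} = - \frac{23}{18}$ ($L{\left(l \right)} = \frac{1}{- \frac{18}{23}} = - \frac{23}{18}$)
$L{\left(7 \right)} 782 = \left(- \frac{23}{18}\right) 782 = - \frac{8993}{9}$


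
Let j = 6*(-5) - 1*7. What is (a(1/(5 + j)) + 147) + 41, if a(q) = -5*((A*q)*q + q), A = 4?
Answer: 48163/256 ≈ 188.14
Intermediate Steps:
j = -37 (j = -30 - 7 = -37)
a(q) = -20*q² - 5*q (a(q) = -5*((4*q)*q + q) = -5*(4*q² + q) = -5*(q + 4*q²) = -20*q² - 5*q)
(a(1/(5 + j)) + 147) + 41 = (-5*(1 + 4/(5 - 37))/(5 - 37) + 147) + 41 = (-5*(1 + 4/(-32))/(-32) + 147) + 41 = (-5*(-1/32)*(1 + 4*(-1/32)) + 147) + 41 = (-5*(-1/32)*(1 - ⅛) + 147) + 41 = (-5*(-1/32)*7/8 + 147) + 41 = (35/256 + 147) + 41 = 37667/256 + 41 = 48163/256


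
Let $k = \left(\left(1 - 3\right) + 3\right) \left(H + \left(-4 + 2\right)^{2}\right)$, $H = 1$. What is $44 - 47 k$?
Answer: $-191$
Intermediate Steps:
$k = 5$ ($k = \left(\left(1 - 3\right) + 3\right) \left(1 + \left(-4 + 2\right)^{2}\right) = \left(-2 + 3\right) \left(1 + \left(-2\right)^{2}\right) = 1 \left(1 + 4\right) = 1 \cdot 5 = 5$)
$44 - 47 k = 44 - 235 = -191$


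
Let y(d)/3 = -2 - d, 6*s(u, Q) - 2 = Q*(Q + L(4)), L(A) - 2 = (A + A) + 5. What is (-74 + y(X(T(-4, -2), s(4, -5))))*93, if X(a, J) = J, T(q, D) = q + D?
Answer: -5208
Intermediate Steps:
L(A) = 7 + 2*A (L(A) = 2 + ((A + A) + 5) = 2 + (2*A + 5) = 2 + (5 + 2*A) = 7 + 2*A)
T(q, D) = D + q
s(u, Q) = ⅓ + Q*(15 + Q)/6 (s(u, Q) = ⅓ + (Q*(Q + (7 + 2*4)))/6 = ⅓ + (Q*(Q + (7 + 8)))/6 = ⅓ + (Q*(Q + 15))/6 = ⅓ + (Q*(15 + Q))/6 = ⅓ + Q*(15 + Q)/6)
y(d) = -6 - 3*d (y(d) = 3*(-2 - d) = -6 - 3*d)
(-74 + y(X(T(-4, -2), s(4, -5))))*93 = (-74 + (-6 - 3*(⅓ + (⅙)*(-5)² + (5/2)*(-5))))*93 = (-74 + (-6 - 3*(⅓ + (⅙)*25 - 25/2)))*93 = (-74 + (-6 - 3*(⅓ + 25/6 - 25/2)))*93 = (-74 + (-6 - 3*(-8)))*93 = (-74 + (-6 + 24))*93 = (-74 + 18)*93 = -56*93 = -5208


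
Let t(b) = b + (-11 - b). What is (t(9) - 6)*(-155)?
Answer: 2635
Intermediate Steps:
t(b) = -11
(t(9) - 6)*(-155) = (-11 - 6)*(-155) = -17*(-155) = 2635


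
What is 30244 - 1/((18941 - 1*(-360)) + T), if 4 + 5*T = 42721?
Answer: 4210630163/139222 ≈ 30244.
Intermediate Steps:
T = 42717/5 (T = -⅘ + (⅕)*42721 = -⅘ + 42721/5 = 42717/5 ≈ 8543.4)
30244 - 1/((18941 - 1*(-360)) + T) = 30244 - 1/((18941 - 1*(-360)) + 42717/5) = 30244 - 1/((18941 + 360) + 42717/5) = 30244 - 1/(19301 + 42717/5) = 30244 - 1/139222/5 = 30244 - 1*5/139222 = 30244 - 5/139222 = 4210630163/139222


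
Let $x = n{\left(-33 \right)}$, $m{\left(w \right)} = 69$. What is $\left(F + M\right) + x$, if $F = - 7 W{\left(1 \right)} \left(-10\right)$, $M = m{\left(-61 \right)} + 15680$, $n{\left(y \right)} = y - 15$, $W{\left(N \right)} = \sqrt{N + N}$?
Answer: $15701 + 70 \sqrt{2} \approx 15800.0$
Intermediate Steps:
$W{\left(N \right)} = \sqrt{2} \sqrt{N}$ ($W{\left(N \right)} = \sqrt{2 N} = \sqrt{2} \sqrt{N}$)
$n{\left(y \right)} = -15 + y$
$M = 15749$ ($M = 69 + 15680 = 15749$)
$F = 70 \sqrt{2}$ ($F = - 7 \sqrt{2} \sqrt{1} \left(-10\right) = - 7 \sqrt{2} \cdot 1 \left(-10\right) = - 7 \sqrt{2} \left(-10\right) = 70 \sqrt{2} \approx 98.995$)
$x = -48$ ($x = -15 - 33 = -48$)
$\left(F + M\right) + x = \left(70 \sqrt{2} + 15749\right) - 48 = \left(15749 + 70 \sqrt{2}\right) - 48 = 15701 + 70 \sqrt{2}$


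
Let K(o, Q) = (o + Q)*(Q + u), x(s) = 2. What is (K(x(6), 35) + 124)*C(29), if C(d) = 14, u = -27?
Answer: 5880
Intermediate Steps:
K(o, Q) = (-27 + Q)*(Q + o) (K(o, Q) = (o + Q)*(Q - 27) = (Q + o)*(-27 + Q) = (-27 + Q)*(Q + o))
(K(x(6), 35) + 124)*C(29) = ((35² - 27*35 - 27*2 + 35*2) + 124)*14 = ((1225 - 945 - 54 + 70) + 124)*14 = (296 + 124)*14 = 420*14 = 5880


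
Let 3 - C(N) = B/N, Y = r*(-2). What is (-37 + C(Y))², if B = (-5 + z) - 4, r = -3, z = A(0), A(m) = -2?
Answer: 37249/36 ≈ 1034.7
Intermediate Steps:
z = -2
Y = 6 (Y = -3*(-2) = 6)
B = -11 (B = (-5 - 2) - 4 = -7 - 4 = -11)
C(N) = 3 + 11/N (C(N) = 3 - (-11)/N = 3 + 11/N)
(-37 + C(Y))² = (-37 + (3 + 11/6))² = (-37 + 29/6)² = (-193/6)² = 37249/36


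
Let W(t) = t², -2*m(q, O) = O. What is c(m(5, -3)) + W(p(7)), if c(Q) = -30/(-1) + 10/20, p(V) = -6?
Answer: 133/2 ≈ 66.500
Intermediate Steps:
m(q, O) = -O/2
c(Q) = 61/2 (c(Q) = -30*(-1) + 10*(1/20) = 30 + ½ = 61/2)
c(m(5, -3)) + W(p(7)) = 61/2 + (-6)² = 61/2 + 36 = 133/2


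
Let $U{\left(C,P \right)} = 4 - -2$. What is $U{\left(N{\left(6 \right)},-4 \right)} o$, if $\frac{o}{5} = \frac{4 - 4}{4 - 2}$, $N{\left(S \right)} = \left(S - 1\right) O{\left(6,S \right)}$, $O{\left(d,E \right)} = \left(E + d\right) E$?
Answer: $0$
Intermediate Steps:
$O{\left(d,E \right)} = E \left(E + d\right)$
$N{\left(S \right)} = S \left(-1 + S\right) \left(6 + S\right)$ ($N{\left(S \right)} = \left(S - 1\right) S \left(S + 6\right) = \left(-1 + S\right) S \left(6 + S\right) = S \left(-1 + S\right) \left(6 + S\right)$)
$U{\left(C,P \right)} = 6$ ($U{\left(C,P \right)} = 4 + 2 = 6$)
$o = 0$ ($o = 5 \frac{4 - 4}{4 - 2} = 5 \cdot \frac{0}{2} = 5 \cdot 0 \cdot \frac{1}{2} = 5 \cdot 0 = 0$)
$U{\left(N{\left(6 \right)},-4 \right)} o = 6 \cdot 0 = 0$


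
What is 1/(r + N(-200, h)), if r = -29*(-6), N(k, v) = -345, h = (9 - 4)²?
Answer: -1/171 ≈ -0.0058480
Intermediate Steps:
h = 25 (h = 5² = 25)
r = 174
1/(r + N(-200, h)) = 1/(174 - 345) = 1/(-171) = -1/171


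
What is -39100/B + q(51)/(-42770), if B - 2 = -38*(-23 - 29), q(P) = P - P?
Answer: -850/43 ≈ -19.767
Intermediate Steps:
q(P) = 0
B = 1978 (B = 2 - 38*(-23 - 29) = 2 - 38*(-52) = 2 + 1976 = 1978)
-39100/B + q(51)/(-42770) = -39100/1978 + 0/(-42770) = -39100*1/1978 + 0*(-1/42770) = -850/43 + 0 = -850/43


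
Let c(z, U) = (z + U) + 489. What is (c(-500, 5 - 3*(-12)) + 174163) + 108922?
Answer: 283115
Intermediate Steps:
c(z, U) = 489 + U + z (c(z, U) = (U + z) + 489 = 489 + U + z)
(c(-500, 5 - 3*(-12)) + 174163) + 108922 = ((489 + (5 - 3*(-12)) - 500) + 174163) + 108922 = ((489 + (5 + 36) - 500) + 174163) + 108922 = ((489 + 41 - 500) + 174163) + 108922 = (30 + 174163) + 108922 = 174193 + 108922 = 283115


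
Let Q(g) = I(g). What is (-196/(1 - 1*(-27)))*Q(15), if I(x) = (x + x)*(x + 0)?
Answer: -3150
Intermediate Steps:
I(x) = 2*x² (I(x) = (2*x)*x = 2*x²)
Q(g) = 2*g²
(-196/(1 - 1*(-27)))*Q(15) = (-196/(1 - 1*(-27)))*(2*15²) = (-196/(1 + 27))*(2*225) = -196/28*450 = -196*1/28*450 = -7*450 = -3150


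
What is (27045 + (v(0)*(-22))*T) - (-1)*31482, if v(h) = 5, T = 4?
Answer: 58087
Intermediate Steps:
(27045 + (v(0)*(-22))*T) - (-1)*31482 = (27045 + (5*(-22))*4) - (-1)*31482 = (27045 - 110*4) - 1*(-31482) = (27045 - 440) + 31482 = 26605 + 31482 = 58087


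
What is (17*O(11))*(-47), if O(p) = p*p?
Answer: -96679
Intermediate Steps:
O(p) = p²
(17*O(11))*(-47) = (17*11²)*(-47) = (17*121)*(-47) = 2057*(-47) = -96679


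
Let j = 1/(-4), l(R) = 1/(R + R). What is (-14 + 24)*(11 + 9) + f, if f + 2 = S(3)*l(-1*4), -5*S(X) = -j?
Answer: 31681/160 ≈ 198.01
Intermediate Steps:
l(R) = 1/(2*R)
j = -¼ ≈ -0.25000
S(X) = -1/20 (S(X) = -(-1)*(-1)/(5*4) = -⅕*¼ = -1/20)
f = -319/160 (f = -2 - 1/(40*((-1*4))) = -2 - 1/(40*(-4)) = -2 - (-1)/(40*4) = -2 - 1/20*(-⅛) = -2 + 1/160 = -319/160 ≈ -1.9937)
(-14 + 24)*(11 + 9) + f = (-14 + 24)*(11 + 9) - 319/160 = 10*20 - 319/160 = 200 - 319/160 = 31681/160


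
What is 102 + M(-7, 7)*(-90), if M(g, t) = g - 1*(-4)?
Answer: 372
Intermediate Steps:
M(g, t) = 4 + g (M(g, t) = g + 4 = 4 + g)
102 + M(-7, 7)*(-90) = 102 + (4 - 7)*(-90) = 102 - 3*(-90) = 102 + 270 = 372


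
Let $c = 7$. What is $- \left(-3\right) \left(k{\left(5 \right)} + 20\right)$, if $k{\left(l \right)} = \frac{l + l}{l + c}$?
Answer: $\frac{125}{2} \approx 62.5$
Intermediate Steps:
$k{\left(l \right)} = \frac{2 l}{7 + l}$ ($k{\left(l \right)} = \frac{l + l}{l + 7} = \frac{2 l}{7 + l}$)
$- \left(-3\right) \left(k{\left(5 \right)} + 20\right) = - \left(-3\right) \left(2 \cdot 5 \frac{1}{7 + 5} + 20\right) = - \left(-3\right) \left(2 \cdot 5 \cdot \frac{1}{12} + 20\right) = - \left(-3\right) \left(\frac{5}{6} + 20\right) = - \frac{\left(-3\right) 125}{6} = \left(-1\right) \left(- \frac{125}{2}\right) = \frac{125}{2}$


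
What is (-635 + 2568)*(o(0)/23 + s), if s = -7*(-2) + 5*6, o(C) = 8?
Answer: 1971660/23 ≈ 85724.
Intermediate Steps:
s = 44 (s = 14 + 30 = 44)
(-635 + 2568)*(o(0)/23 + s) = (-635 + 2568)*(8/23 + 44) = 1933*(8*(1/23) + 44) = 1933*(8/23 + 44) = 1933*(1020/23) = 1971660/23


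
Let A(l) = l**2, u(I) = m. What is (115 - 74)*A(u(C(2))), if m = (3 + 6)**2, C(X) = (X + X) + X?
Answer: 269001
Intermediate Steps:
C(X) = 3*X (C(X) = 2*X + X = 3*X)
m = 81 (m = 9**2 = 81)
u(I) = 81
(115 - 74)*A(u(C(2))) = (115 - 74)*81**2 = 41*6561 = 269001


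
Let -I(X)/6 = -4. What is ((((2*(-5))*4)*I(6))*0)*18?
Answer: 0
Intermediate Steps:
I(X) = 24 (I(X) = -6*(-4) = 24)
((((2*(-5))*4)*I(6))*0)*18 = ((((2*(-5))*4)*24)*0)*18 = ((-10*4*24)*0)*18 = (-40*24*0)*18 = -960*0*18 = 0*18 = 0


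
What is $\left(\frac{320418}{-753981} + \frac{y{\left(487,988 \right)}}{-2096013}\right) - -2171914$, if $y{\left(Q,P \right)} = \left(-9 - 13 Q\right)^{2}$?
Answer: $\frac{1144120650306150736}{526784659251} \approx 2.1719 \cdot 10^{6}$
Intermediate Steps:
$\left(\frac{320418}{-753981} + \frac{y{\left(487,988 \right)}}{-2096013}\right) - -2171914 = \left(\frac{320418}{-753981} + \frac{\left(9 + 13 \cdot 487\right)^{2}}{-2096013}\right) - -2171914 = \left(320418 \left(- \frac{1}{753981}\right) + \left(9 + 6331\right)^{2} \left(- \frac{1}{2096013}\right)\right) + 2171914 = \left(- \frac{106806}{251327} + 6340^{2} \left(- \frac{1}{2096013}\right)\right) + 2171914 = \left(- \frac{106806}{251327} + 40195600 \left(- \frac{1}{2096013}\right)\right) + 2171914 = \left(- \frac{106806}{251327} - \frac{40195600}{2096013}\right) + 2171914 = - \frac{10326106325678}{526784659251} + 2171914 = \frac{1144120650306150736}{526784659251}$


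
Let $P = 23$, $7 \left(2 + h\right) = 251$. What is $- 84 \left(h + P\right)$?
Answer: $-4776$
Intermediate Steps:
$h = \frac{237}{7}$ ($h = -2 + \frac{1}{7} \cdot 251 = -2 + \frac{251}{7} = \frac{237}{7} \approx 33.857$)
$- 84 \left(h + P\right) = - 84 \left(\frac{237}{7} + 23\right) = \left(-84\right) \frac{398}{7} = -4776$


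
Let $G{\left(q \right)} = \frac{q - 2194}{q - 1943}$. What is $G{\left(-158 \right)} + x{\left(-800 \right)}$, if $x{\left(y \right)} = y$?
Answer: $- \frac{1678448}{2101} \approx -798.88$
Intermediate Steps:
$G{\left(q \right)} = \frac{-2194 + q}{-1943 + q}$
$G{\left(-158 \right)} + x{\left(-800 \right)} = \frac{-2194 - 158}{-1943 - 158} - 800 = \frac{1}{-2101} \left(-2352\right) - 800 = \left(- \frac{1}{2101}\right) \left(-2352\right) - 800 = \frac{2352}{2101} - 800 = - \frac{1678448}{2101}$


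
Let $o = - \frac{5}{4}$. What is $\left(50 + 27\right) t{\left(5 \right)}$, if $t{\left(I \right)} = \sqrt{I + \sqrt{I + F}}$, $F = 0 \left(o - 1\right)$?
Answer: $77 \sqrt{5 + \sqrt{5}} \approx 207.13$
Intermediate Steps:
$o = - \frac{5}{4}$ ($o = \left(-5\right) \frac{1}{4} = - \frac{5}{4} \approx -1.25$)
$F = 0$ ($F = 0 \left(- \frac{5}{4} - 1\right) = 0 \left(- \frac{9}{4}\right) = 0$)
$t{\left(I \right)} = \sqrt{I + \sqrt{I}}$ ($t{\left(I \right)} = \sqrt{I + \sqrt{I + 0}} = \sqrt{I + \sqrt{I}}$)
$\left(50 + 27\right) t{\left(5 \right)} = \left(50 + 27\right) \sqrt{5 + \sqrt{5}} = 77 \sqrt{5 + \sqrt{5}}$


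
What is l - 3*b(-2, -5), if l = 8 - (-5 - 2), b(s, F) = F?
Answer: 30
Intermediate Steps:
l = 15 (l = 8 - 1*(-7) = 8 + 7 = 15)
l - 3*b(-2, -5) = 15 - 3*(-5) = 15 + 15 = 30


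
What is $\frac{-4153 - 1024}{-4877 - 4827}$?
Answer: $\frac{5177}{9704} \approx 0.53349$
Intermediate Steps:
$\frac{-4153 - 1024}{-4877 - 4827} = \frac{-4153 - 1024}{-9704} = \left(-5177\right) \left(- \frac{1}{9704}\right) = \frac{5177}{9704}$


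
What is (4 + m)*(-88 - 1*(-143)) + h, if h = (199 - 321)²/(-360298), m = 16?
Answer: 198156458/180149 ≈ 1100.0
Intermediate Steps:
h = -7442/180149 (h = (-122)²*(-1/360298) = 14884*(-1/360298) = -7442/180149 ≈ -0.041310)
(4 + m)*(-88 - 1*(-143)) + h = (4 + 16)*(-88 - 1*(-143)) - 7442/180149 = 20*(-88 + 143) - 7442/180149 = 20*55 - 7442/180149 = 1100 - 7442/180149 = 198156458/180149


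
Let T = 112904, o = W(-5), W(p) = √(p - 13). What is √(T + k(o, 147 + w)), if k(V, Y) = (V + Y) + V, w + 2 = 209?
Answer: √(113258 + 6*I*√2) ≈ 336.54 + 0.013*I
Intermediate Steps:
w = 207 (w = -2 + 209 = 207)
W(p) = √(-13 + p)
o = 3*I*√2 (o = √(-13 - 5) = √(-18) = 3*I*√2 ≈ 4.2426*I)
k(V, Y) = Y + 2*V
√(T + k(o, 147 + w)) = √(112904 + ((147 + 207) + 2*(3*I*√2))) = √(112904 + (354 + 6*I*√2)) = √(113258 + 6*I*√2)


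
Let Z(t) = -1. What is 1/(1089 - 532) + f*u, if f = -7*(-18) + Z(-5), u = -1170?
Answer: -81461249/557 ≈ -1.4625e+5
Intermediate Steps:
f = 125 (f = -7*(-18) - 1 = 126 - 1 = 125)
1/(1089 - 532) + f*u = 1/(1089 - 532) + 125*(-1170) = 1/557 - 146250 = -81461249/557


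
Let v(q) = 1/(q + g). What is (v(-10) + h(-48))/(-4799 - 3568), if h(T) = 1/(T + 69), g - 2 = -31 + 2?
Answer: -16/6501159 ≈ -2.4611e-6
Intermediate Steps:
g = -27 (g = 2 + (-31 + 2) = 2 - 29 = -27)
v(q) = 1/(-27 + q) (v(q) = 1/(q - 27) = 1/(-27 + q))
h(T) = 1/(69 + T)
(v(-10) + h(-48))/(-4799 - 3568) = (1/(-27 - 10) + 1/(69 - 48))/(-4799 - 3568) = (1/(-37) + 1/21)/(-8367) = (-1/37 + 1/21)*(-1/8367) = (16/777)*(-1/8367) = -16/6501159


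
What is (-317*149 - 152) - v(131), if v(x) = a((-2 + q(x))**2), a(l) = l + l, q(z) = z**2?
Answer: -588909947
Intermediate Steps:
a(l) = 2*l
v(x) = 2*(-2 + x**2)**2
(-317*149 - 152) - v(131) = (-317*149 - 152) - 2*(-2 + 131**2)**2 = (-47233 - 152) - 2*(-2 + 17161)**2 = -47385 - 2*17159**2 = -47385 - 2*294431281 = -47385 - 1*588862562 = -47385 - 588862562 = -588909947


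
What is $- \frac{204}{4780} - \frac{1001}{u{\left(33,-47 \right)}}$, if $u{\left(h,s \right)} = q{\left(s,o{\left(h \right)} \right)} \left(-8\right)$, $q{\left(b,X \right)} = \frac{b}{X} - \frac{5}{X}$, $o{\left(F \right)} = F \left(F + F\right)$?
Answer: $- \frac{100205151}{19120} \approx -5240.9$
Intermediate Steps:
$o{\left(F \right)} = 2 F^{2}$ ($o{\left(F \right)} = F 2 F = 2 F^{2}$)
$q{\left(b,X \right)} = - \frac{5}{X} + \frac{b}{X}$
$u{\left(h,s \right)} = - \frac{4 \left(-5 + s\right)}{h^{2}}$ ($u{\left(h,s \right)} = \frac{-5 + s}{2 h^{2}} \left(-8\right) = - \frac{4 \left(-5 + s\right)}{h^{2}}$)
$- \frac{204}{4780} - \frac{1001}{u{\left(33,-47 \right)}} = - \frac{204}{4780} - \frac{1001}{4 \cdot \frac{1}{1089} \left(5 - -47\right)} = \left(-204\right) \frac{1}{4780} - \frac{1001}{4 \cdot \frac{1}{1089} \left(5 + 47\right)} = - \frac{51}{1195} - \frac{1001}{4 \cdot \frac{1}{1089} \cdot 52} = - \frac{51}{1195} - \frac{1001}{\frac{208}{1089}} = - \frac{51}{1195} - \frac{83853}{16} = - \frac{100205151}{19120}$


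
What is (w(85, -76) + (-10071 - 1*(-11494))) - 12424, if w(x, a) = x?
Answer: -10916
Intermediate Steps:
(w(85, -76) + (-10071 - 1*(-11494))) - 12424 = (85 + (-10071 - 1*(-11494))) - 12424 = (85 + (-10071 + 11494)) - 12424 = (85 + 1423) - 12424 = 1508 - 12424 = -10916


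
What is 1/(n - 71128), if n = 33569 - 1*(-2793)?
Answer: -1/34766 ≈ -2.8764e-5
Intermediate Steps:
n = 36362 (n = 33569 + 2793 = 36362)
1/(n - 71128) = 1/(36362 - 71128) = 1/(-34766) = -1/34766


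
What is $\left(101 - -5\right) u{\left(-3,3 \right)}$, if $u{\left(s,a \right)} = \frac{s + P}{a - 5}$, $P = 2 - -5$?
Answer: $-212$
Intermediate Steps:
$P = 7$ ($P = 2 + 5 = 7$)
$u{\left(s,a \right)} = \frac{7 + s}{-5 + a}$ ($u{\left(s,a \right)} = \frac{s + 7}{a - 5} = \frac{7 + s}{-5 + a}$)
$\left(101 - -5\right) u{\left(-3,3 \right)} = \left(101 - -5\right) \frac{7 - 3}{-5 + 3} = \left(101 + 5\right) \frac{1}{-2} \cdot 4 = 106 \left(\left(- \frac{1}{2}\right) 4\right) = 106 \left(-2\right) = -212$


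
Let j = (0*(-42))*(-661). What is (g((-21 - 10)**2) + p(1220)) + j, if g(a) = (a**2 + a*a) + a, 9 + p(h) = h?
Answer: 1849214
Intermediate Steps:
p(h) = -9 + h
g(a) = a + 2*a**2 (g(a) = (a**2 + a**2) + a = 2*a**2 + a = a + 2*a**2)
j = 0 (j = 0*(-661) = 0)
(g((-21 - 10)**2) + p(1220)) + j = ((-21 - 10)**2*(1 + 2*(-21 - 10)**2) + (-9 + 1220)) + 0 = ((-31)**2*(1 + 2*(-31)**2) + 1211) + 0 = (961*(1 + 2*961) + 1211) + 0 = (961*(1 + 1922) + 1211) + 0 = (961*1923 + 1211) + 0 = (1848003 + 1211) + 0 = 1849214 + 0 = 1849214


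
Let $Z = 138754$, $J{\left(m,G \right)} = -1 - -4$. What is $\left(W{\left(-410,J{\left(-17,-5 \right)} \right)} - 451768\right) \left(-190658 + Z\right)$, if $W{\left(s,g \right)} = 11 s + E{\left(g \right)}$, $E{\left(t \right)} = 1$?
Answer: $23682601408$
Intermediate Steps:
$J{\left(m,G \right)} = 3$ ($J{\left(m,G \right)} = -1 + 4 = 3$)
$W{\left(s,g \right)} = 1 + 11 s$ ($W{\left(s,g \right)} = 11 s + 1 = 1 + 11 s$)
$\left(W{\left(-410,J{\left(-17,-5 \right)} \right)} - 451768\right) \left(-190658 + Z\right) = \left(\left(1 + 11 \left(-410\right)\right) - 451768\right) \left(-190658 + 138754\right) = \left(\left(1 - 4510\right) - 451768\right) \left(-51904\right) = \left(-4509 - 451768\right) \left(-51904\right) = \left(-456277\right) \left(-51904\right) = 23682601408$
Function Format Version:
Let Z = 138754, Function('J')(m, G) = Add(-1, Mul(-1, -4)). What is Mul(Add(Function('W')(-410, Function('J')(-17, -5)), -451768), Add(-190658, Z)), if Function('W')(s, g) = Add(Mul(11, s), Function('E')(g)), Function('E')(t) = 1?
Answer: 23682601408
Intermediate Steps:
Function('J')(m, G) = 3 (Function('J')(m, G) = Add(-1, 4) = 3)
Function('W')(s, g) = Add(1, Mul(11, s)) (Function('W')(s, g) = Add(Mul(11, s), 1) = Add(1, Mul(11, s)))
Mul(Add(Function('W')(-410, Function('J')(-17, -5)), -451768), Add(-190658, Z)) = Mul(Add(Add(1, Mul(11, -410)), -451768), Add(-190658, 138754)) = Mul(Add(Add(1, -4510), -451768), -51904) = Mul(Add(-4509, -451768), -51904) = Mul(-456277, -51904) = 23682601408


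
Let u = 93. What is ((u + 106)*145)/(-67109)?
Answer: -28855/67109 ≈ -0.42997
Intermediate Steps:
((u + 106)*145)/(-67109) = ((93 + 106)*145)/(-67109) = (199*145)*(-1/67109) = 28855*(-1/67109) = -28855/67109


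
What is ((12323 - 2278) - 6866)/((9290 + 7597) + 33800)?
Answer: 3179/50687 ≈ 0.062718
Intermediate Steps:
((12323 - 2278) - 6866)/((9290 + 7597) + 33800) = (10045 - 6866)/(16887 + 33800) = 3179/50687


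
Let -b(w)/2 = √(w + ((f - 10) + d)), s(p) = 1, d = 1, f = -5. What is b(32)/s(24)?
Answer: -6*√2 ≈ -8.4853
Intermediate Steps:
b(w) = -2*√(-14 + w) (b(w) = -2*√(w + ((-5 - 10) + 1)) = -2*√(w + (-15 + 1)) = -2*√(w - 14) = -2*√(-14 + w))
b(32)/s(24) = -2*√(-14 + 32)/1 = -6*√2*1 = -6*√2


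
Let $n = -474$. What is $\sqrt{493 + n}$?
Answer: $\sqrt{19} \approx 4.3589$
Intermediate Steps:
$\sqrt{493 + n} = \sqrt{493 - 474} = \sqrt{19}$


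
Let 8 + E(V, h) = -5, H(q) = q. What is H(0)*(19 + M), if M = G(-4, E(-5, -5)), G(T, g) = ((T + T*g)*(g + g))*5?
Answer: 0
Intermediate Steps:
E(V, h) = -13 (E(V, h) = -8 - 5 = -13)
G(T, g) = 10*g*(T + T*g) (G(T, g) = ((T + T*g)*(2*g))*5 = (2*g*(T + T*g))*5 = 10*g*(T + T*g))
M = -6240 (M = 10*(-4)*(-13)*(1 - 13) = 10*(-4)*(-13)*(-12) = -6240)
H(0)*(19 + M) = 0*(19 - 6240) = 0*(-6221) = 0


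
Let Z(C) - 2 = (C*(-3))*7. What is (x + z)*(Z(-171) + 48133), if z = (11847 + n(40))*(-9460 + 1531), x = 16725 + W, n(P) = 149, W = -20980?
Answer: -4920205000314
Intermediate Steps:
x = -4255 (x = 16725 - 20980 = -4255)
Z(C) = 2 - 21*C (Z(C) = 2 + (C*(-3))*7 = 2 - 3*C*7 = 2 - 21*C)
z = -95116284 (z = (11847 + 149)*(-9460 + 1531) = 11996*(-7929) = -95116284)
(x + z)*(Z(-171) + 48133) = (-4255 - 95116284)*((2 - 21*(-171)) + 48133) = -95120539*((2 + 3591) + 48133) = -95120539*(3593 + 48133) = -95120539*51726 = -4920205000314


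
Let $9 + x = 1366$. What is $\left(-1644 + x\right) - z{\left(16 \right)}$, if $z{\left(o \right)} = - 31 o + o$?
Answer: $193$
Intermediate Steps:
$x = 1357$ ($x = -9 + 1366 = 1357$)
$z{\left(o \right)} = - 30 o$
$\left(-1644 + x\right) - z{\left(16 \right)} = \left(-1644 + 1357\right) - \left(-30\right) 16 = -287 - -480 = -287 + 480 = 193$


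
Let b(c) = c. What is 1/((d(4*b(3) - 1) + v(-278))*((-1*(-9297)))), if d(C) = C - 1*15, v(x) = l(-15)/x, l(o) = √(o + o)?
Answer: -154568/5748214239 + 139*I*√30/5748214239 ≈ -2.689e-5 + 1.3245e-7*I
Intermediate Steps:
l(o) = √2*√o (l(o) = √(2*o) = √2*√o)
v(x) = I*√30/x (v(x) = (√2*√(-15))/x = (√2*(I*√15))/x = (I*√30)/x = I*√30/x)
d(C) = -15 + C (d(C) = C - 15 = -15 + C)
1/((d(4*b(3) - 1) + v(-278))*((-1*(-9297)))) = 1/(((-15 + (4*3 - 1)) + I*√30/(-278))*((-1*(-9297)))) = 1/(((-15 + (12 - 1)) + I*√30*(-1/278))*9297) = (1/9297)/((-15 + 11) - I*√30/278) = (1/9297)/(-4 - I*√30/278) = 1/(9297*(-4 - I*√30/278))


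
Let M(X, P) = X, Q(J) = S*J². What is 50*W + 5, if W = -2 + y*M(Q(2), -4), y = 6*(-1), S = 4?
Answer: -4895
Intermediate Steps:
Q(J) = 4*J²
y = -6
W = -98 (W = -2 - 24*2² = -2 - 24*4 = -2 - 6*16 = -2 - 96 = -98)
50*W + 5 = 50*(-98) + 5 = -4900 + 5 = -4895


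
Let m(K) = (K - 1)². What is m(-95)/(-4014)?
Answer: -512/223 ≈ -2.2960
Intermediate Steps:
m(K) = (-1 + K)²
m(-95)/(-4014) = (-1 - 95)²/(-4014) = (-96)²*(-1/4014) = 9216*(-1/4014) = -512/223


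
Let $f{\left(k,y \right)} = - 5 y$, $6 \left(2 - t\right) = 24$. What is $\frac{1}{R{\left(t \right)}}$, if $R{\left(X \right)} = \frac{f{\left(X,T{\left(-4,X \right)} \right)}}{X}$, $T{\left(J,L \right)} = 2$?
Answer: $\frac{1}{5} \approx 0.2$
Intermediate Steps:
$t = -2$ ($t = 2 - 4 = -2$)
$R{\left(X \right)} = - \frac{10}{X}$ ($R{\left(X \right)} = \frac{\left(-5\right) 2}{X} = - \frac{10}{X}$)
$\frac{1}{R{\left(t \right)}} = \frac{1}{\left(-10\right) \frac{1}{-2}} = \frac{1}{\left(-10\right) \left(- \frac{1}{2}\right)} = \frac{1}{5}$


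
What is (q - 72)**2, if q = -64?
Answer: 18496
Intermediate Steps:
(q - 72)**2 = (-64 - 72)**2 = (-136)**2 = 18496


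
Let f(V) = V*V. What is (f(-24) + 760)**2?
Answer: 1784896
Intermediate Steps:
f(V) = V**2
(f(-24) + 760)**2 = ((-24)**2 + 760)**2 = (576 + 760)**2 = 1336**2 = 1784896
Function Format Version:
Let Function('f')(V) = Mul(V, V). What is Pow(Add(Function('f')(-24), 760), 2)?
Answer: 1784896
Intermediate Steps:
Function('f')(V) = Pow(V, 2)
Pow(Add(Function('f')(-24), 760), 2) = Pow(Add(Pow(-24, 2), 760), 2) = Pow(Add(576, 760), 2) = Pow(1336, 2) = 1784896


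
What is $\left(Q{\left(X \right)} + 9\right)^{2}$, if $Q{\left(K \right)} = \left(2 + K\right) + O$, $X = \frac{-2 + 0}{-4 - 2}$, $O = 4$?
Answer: $\frac{2116}{9} \approx 235.11$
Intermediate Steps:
$X = \frac{1}{3}$ ($X = - \frac{2}{-6} = \left(-2\right) \left(- \frac{1}{6}\right) = \frac{1}{3} \approx 0.33333$)
$Q{\left(K \right)} = 6 + K$ ($Q{\left(K \right)} = \left(2 + K\right) + 4 = 6 + K$)
$\left(Q{\left(X \right)} + 9\right)^{2} = \left(\left(6 + \frac{1}{3}\right) + 9\right)^{2} = \left(\frac{19}{3} + 9\right)^{2} = \left(\frac{46}{3}\right)^{2} = \frac{2116}{9}$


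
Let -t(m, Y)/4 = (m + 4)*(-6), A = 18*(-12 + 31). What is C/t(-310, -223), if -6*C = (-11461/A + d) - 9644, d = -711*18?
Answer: -7686625/15069888 ≈ -0.51007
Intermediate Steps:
d = -12798
A = 342 (A = 18*19 = 342)
t(m, Y) = 96 + 24*m (t(m, Y) = -4*(m + 4)*(-6) = -4*(4 + m)*(-6) = -4*(-24 - 6*m) = 96 + 24*m)
C = 7686625/2052 (C = -((-11461/342 - 12798) - 9644)/6 = -(-4388377/342 - 9644)/6 = -⅙*(-7686625/342) = 7686625/2052 ≈ 3745.9)
C/t(-310, -223) = 7686625/(2052*(96 + 24*(-310))) = 7686625/(2052*(96 - 7440)) = (7686625/2052)/(-7344) = (7686625/2052)*(-1/7344) = -7686625/15069888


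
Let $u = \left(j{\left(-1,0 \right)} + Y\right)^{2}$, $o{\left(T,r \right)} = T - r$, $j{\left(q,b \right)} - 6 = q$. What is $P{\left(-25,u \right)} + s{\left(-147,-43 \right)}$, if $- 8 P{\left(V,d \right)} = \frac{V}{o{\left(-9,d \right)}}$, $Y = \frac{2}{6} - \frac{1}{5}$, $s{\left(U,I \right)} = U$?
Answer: $- \frac{9359529}{63632} \approx -147.09$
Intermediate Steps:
$j{\left(q,b \right)} = 6 + q$
$Y = \frac{2}{15}$ ($Y = 2 \cdot \frac{1}{6} - \frac{1}{5} = \frac{1}{3} - \frac{1}{5} = \frac{2}{15} \approx 0.13333$)
$u = \frac{5929}{225}$ ($u = \left(\left(6 - 1\right) + \frac{2}{15}\right)^{2} = \left(5 + \frac{2}{15}\right)^{2} = \left(\frac{77}{15}\right)^{2} = \frac{5929}{225} \approx 26.351$)
$P{\left(V,d \right)} = - \frac{V}{8 \left(-9 - d\right)}$ ($P{\left(V,d \right)} = - \frac{V \frac{1}{-9 - d}}{8} = - \frac{V}{8 \left(-9 - d\right)}$)
$P{\left(-25,u \right)} + s{\left(-147,-43 \right)} = \frac{1}{8} \left(-25\right) \frac{1}{9 + \frac{5929}{225}} - 147 = \frac{1}{8} \left(-25\right) \frac{1}{\frac{7954}{225}} - 147 = \frac{1}{8} \left(-25\right) \frac{225}{7954} - 147 = - \frac{5625}{63632} - 147 = - \frac{9359529}{63632}$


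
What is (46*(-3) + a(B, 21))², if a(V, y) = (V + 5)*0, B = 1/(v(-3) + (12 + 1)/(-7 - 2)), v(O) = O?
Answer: 19044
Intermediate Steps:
B = -9/40 (B = 1/(-3 + (12 + 1)/(-7 - 2)) = 1/(-3 + 13/(-9)) = 1/(-3 + 13*(-⅑)) = 1/(-3 - 13/9) = 1/(-40/9) = -9/40 ≈ -0.22500)
a(V, y) = 0 (a(V, y) = (5 + V)*0 = 0)
(46*(-3) + a(B, 21))² = (46*(-3) + 0)² = (-138 + 0)² = (-138)² = 19044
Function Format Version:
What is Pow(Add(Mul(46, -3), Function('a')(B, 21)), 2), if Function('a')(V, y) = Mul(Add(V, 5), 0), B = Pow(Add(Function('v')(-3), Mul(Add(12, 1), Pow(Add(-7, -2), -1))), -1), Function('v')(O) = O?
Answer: 19044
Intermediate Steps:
B = Rational(-9, 40) (B = Pow(Add(-3, Mul(Add(12, 1), Pow(Add(-7, -2), -1))), -1) = Pow(Add(-3, Mul(13, Pow(-9, -1))), -1) = Pow(Add(-3, Mul(13, Rational(-1, 9))), -1) = Pow(Add(-3, Rational(-13, 9)), -1) = Pow(Rational(-40, 9), -1) = Rational(-9, 40) ≈ -0.22500)
Function('a')(V, y) = 0 (Function('a')(V, y) = Mul(Add(5, V), 0) = 0)
Pow(Add(Mul(46, -3), Function('a')(B, 21)), 2) = Pow(Add(Mul(46, -3), 0), 2) = Pow(Add(-138, 0), 2) = Pow(-138, 2) = 19044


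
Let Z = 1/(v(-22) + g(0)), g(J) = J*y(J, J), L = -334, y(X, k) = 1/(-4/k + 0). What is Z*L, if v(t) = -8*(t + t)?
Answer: -167/176 ≈ -0.94886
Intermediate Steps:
y(X, k) = -k/4 (y(X, k) = 1/(-4/k) = -k/4)
v(t) = -16*t
g(J) = -J²/4 (g(J) = J*(-J/4) = -J²/4)
Z = 1/352 (Z = 1/(-16*(-22) - ¼*0²) = 1/(352 - ¼*0) = 1/(352 + 0) = 1/352 ≈ 0.0028409)
Z*L = (1/352)*(-334) = -167/176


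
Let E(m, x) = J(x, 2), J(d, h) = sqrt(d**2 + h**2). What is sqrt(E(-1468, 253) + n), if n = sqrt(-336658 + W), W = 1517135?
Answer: sqrt(sqrt(64013) + sqrt(1180477)) ≈ 36.599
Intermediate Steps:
E(m, x) = sqrt(4 + x**2) (E(m, x) = sqrt(x**2 + 2**2) = sqrt(x**2 + 4) = sqrt(4 + x**2))
n = sqrt(1180477) (n = sqrt(-336658 + 1517135) = sqrt(1180477) ≈ 1086.5)
sqrt(E(-1468, 253) + n) = sqrt(sqrt(4 + 253**2) + sqrt(1180477)) = sqrt(sqrt(4 + 64009) + sqrt(1180477)) = sqrt(sqrt(64013) + sqrt(1180477))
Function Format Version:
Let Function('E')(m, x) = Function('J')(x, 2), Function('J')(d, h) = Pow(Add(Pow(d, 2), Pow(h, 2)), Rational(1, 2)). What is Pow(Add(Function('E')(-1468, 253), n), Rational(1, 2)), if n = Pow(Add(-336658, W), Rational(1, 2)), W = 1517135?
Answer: Pow(Add(Pow(64013, Rational(1, 2)), Pow(1180477, Rational(1, 2))), Rational(1, 2)) ≈ 36.599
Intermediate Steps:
Function('E')(m, x) = Pow(Add(4, Pow(x, 2)), Rational(1, 2)) (Function('E')(m, x) = Pow(Add(Pow(x, 2), Pow(2, 2)), Rational(1, 2)) = Pow(Add(Pow(x, 2), 4), Rational(1, 2)) = Pow(Add(4, Pow(x, 2)), Rational(1, 2)))
n = Pow(1180477, Rational(1, 2)) (n = Pow(Add(-336658, 1517135), Rational(1, 2)) = Pow(1180477, Rational(1, 2)) ≈ 1086.5)
Pow(Add(Function('E')(-1468, 253), n), Rational(1, 2)) = Pow(Add(Pow(Add(4, Pow(253, 2)), Rational(1, 2)), Pow(1180477, Rational(1, 2))), Rational(1, 2)) = Pow(Add(Pow(Add(4, 64009), Rational(1, 2)), Pow(1180477, Rational(1, 2))), Rational(1, 2)) = Pow(Add(Pow(64013, Rational(1, 2)), Pow(1180477, Rational(1, 2))), Rational(1, 2))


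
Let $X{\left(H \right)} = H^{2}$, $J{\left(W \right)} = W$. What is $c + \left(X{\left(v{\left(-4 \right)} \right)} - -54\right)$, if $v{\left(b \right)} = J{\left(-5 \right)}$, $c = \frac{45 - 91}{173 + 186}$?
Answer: $\frac{28315}{359} \approx 78.872$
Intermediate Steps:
$c = - \frac{46}{359} \approx -0.12813$
$v{\left(b \right)} = -5$
$c + \left(X{\left(v{\left(-4 \right)} \right)} - -54\right) = - \frac{46}{359} + \left(\left(-5\right)^{2} - -54\right) = - \frac{46}{359} + \left(25 + 54\right) = - \frac{46}{359} + 79 = \frac{28315}{359}$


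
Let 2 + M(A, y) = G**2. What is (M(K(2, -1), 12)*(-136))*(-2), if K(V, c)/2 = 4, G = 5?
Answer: 6256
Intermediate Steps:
K(V, c) = 8 (K(V, c) = 2*4 = 8)
M(A, y) = 23 (M(A, y) = -2 + 5**2 = -2 + 25 = 23)
(M(K(2, -1), 12)*(-136))*(-2) = (23*(-136))*(-2) = -3128*(-2) = 6256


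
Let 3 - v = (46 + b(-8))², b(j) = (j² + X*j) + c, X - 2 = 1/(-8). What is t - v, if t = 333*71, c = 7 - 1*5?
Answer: 33049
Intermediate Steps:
X = 15/8 (X = 2 + 1/(-8) = 2 - ⅛ = 15/8 ≈ 1.8750)
c = 2 (c = 7 - 5 = 2)
t = 23643
b(j) = 2 + j² + 15*j/8 (b(j) = (j² + 15*j/8) + 2 = 2 + j² + 15*j/8)
v = -9406 (v = 3 - (46 + (2 + (-8)² + (15/8)*(-8)))² = 3 - (46 + (2 + 64 - 15))² = 3 - (46 + 51)² = 3 - 1*97² = 3 - 1*9409 = 3 - 9409 = -9406)
t - v = 23643 - 1*(-9406) = 23643 + 9406 = 33049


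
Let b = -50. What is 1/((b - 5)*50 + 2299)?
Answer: -1/451 ≈ -0.0022173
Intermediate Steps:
1/((b - 5)*50 + 2299) = 1/((-50 - 5)*50 + 2299) = 1/(-55*50 + 2299) = 1/(-2750 + 2299) = 1/(-451) = -1/451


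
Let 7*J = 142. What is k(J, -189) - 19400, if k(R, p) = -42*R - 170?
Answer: -20422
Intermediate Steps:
J = 142/7 (J = (⅐)*142 = 142/7 ≈ 20.286)
k(R, p) = -170 - 42*R
k(J, -189) - 19400 = (-170 - 42*142/7) - 19400 = (-170 - 852) - 19400 = -1022 - 19400 = -20422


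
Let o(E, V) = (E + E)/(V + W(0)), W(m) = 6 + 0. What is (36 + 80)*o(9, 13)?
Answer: 2088/19 ≈ 109.89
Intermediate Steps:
W(m) = 6
o(E, V) = 2*E/(6 + V) (o(E, V) = (E + E)/(V + 6) = (2*E)/(6 + V) = 2*E/(6 + V))
(36 + 80)*o(9, 13) = (36 + 80)*(2*9/(6 + 13)) = 116*(2*9/19) = 116*(2*9*(1/19)) = 116*(18/19) = 2088/19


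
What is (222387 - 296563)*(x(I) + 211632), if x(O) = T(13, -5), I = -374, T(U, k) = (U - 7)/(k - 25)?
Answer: -78490001984/5 ≈ -1.5698e+10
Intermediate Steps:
T(U, k) = (-7 + U)/(-25 + k)
x(O) = -⅕ (x(O) = (-7 + 13)/(-25 - 5) = 6/(-30) = -1/30*6 = -⅕)
(222387 - 296563)*(x(I) + 211632) = (222387 - 296563)*(-⅕ + 211632) = -74176*1058159/5 = -78490001984/5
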